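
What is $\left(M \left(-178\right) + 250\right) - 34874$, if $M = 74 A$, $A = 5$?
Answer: $-100484$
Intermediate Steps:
$M = 370$ ($M = 74 \cdot 5 = 370$)
$\left(M \left(-178\right) + 250\right) - 34874 = \left(370 \left(-178\right) + 250\right) - 34874 = \left(-65860 + 250\right) - 34874 = -65610 - 34874 = -100484$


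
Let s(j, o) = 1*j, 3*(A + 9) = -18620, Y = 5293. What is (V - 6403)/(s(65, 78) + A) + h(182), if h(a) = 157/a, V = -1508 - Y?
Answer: 51563/17134 ≈ 3.0094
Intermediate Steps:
V = -6801 (V = -1508 - 1*5293 = -1508 - 5293 = -6801)
A = -18647/3 (A = -9 + (⅓)*(-18620) = -9 - 18620/3 = -18647/3 ≈ -6215.7)
s(j, o) = j
(V - 6403)/(s(65, 78) + A) + h(182) = (-6801 - 6403)/(65 - 18647/3) + 157/182 = -13204/(-18452/3) + 157*(1/182) = -13204*(-3/18452) + 157/182 = 9903/4613 + 157/182 = 51563/17134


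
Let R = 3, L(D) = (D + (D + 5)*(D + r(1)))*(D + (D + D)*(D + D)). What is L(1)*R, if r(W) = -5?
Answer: -345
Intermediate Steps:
L(D) = (D + 4*D²)*(D + (-5 + D)*(5 + D)) (L(D) = (D + (D + 5)*(D - 5))*(D + (D + D)*(D + D)) = (D + (5 + D)*(-5 + D))*(D + (2*D)*(2*D)) = (D + (-5 + D)*(5 + D))*(D + 4*D²) = (D + 4*D²)*(D + (-5 + D)*(5 + D)))
L(1)*R = (1*(-25 - 99*1 + 4*1³ + 5*1²))*3 = (1*(-25 - 99 + 4*1 + 5*1))*3 = (1*(-25 - 99 + 4 + 5))*3 = (1*(-115))*3 = -115*3 = -345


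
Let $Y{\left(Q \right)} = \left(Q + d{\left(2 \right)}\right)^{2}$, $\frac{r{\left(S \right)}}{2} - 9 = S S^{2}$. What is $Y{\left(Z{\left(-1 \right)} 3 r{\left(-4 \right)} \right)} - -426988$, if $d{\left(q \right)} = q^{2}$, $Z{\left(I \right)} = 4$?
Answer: $2158844$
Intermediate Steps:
$r{\left(S \right)} = 18 + 2 S^{3}$ ($r{\left(S \right)} = 18 + 2 S S^{2} = 18 + 2 S^{3}$)
$Y{\left(Q \right)} = \left(4 + Q\right)^{2}$ ($Y{\left(Q \right)} = \left(Q + 2^{2}\right)^{2} = \left(Q + 4\right)^{2} = \left(4 + Q\right)^{2}$)
$Y{\left(Z{\left(-1 \right)} 3 r{\left(-4 \right)} \right)} - -426988 = \left(4 + 4 \cdot 3 \left(18 + 2 \left(-4\right)^{3}\right)\right)^{2} - -426988 = \left(4 + 12 \left(18 + 2 \left(-64\right)\right)\right)^{2} + 426988 = \left(4 + 12 \left(18 - 128\right)\right)^{2} + 426988 = \left(4 + 12 \left(-110\right)\right)^{2} + 426988 = \left(4 - 1320\right)^{2} + 426988 = \left(-1316\right)^{2} + 426988 = 1731856 + 426988 = 2158844$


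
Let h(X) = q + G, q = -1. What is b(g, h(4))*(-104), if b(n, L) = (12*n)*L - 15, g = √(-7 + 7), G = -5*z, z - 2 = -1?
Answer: 1560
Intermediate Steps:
z = 1 (z = 2 - 1 = 1)
G = -5 (G = -5*1 = -5)
g = 0 (g = √0 = 0)
h(X) = -6 (h(X) = -1 - 5 = -6)
b(n, L) = -15 + 12*L*n (b(n, L) = 12*L*n - 15 = -15 + 12*L*n)
b(g, h(4))*(-104) = (-15 + 12*(-6)*0)*(-104) = (-15 + 0)*(-104) = -15*(-104) = 1560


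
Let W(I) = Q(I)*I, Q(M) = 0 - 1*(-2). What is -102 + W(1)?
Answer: -100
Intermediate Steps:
Q(M) = 2 (Q(M) = 0 + 2 = 2)
W(I) = 2*I
-102 + W(1) = -102 + 2*1 = -102 + 2 = -100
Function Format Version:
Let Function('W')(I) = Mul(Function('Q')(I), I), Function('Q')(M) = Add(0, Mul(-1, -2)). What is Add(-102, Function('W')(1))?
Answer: -100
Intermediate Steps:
Function('Q')(M) = 2 (Function('Q')(M) = Add(0, 2) = 2)
Function('W')(I) = Mul(2, I)
Add(-102, Function('W')(1)) = Add(-102, Mul(2, 1)) = Add(-102, 2) = -100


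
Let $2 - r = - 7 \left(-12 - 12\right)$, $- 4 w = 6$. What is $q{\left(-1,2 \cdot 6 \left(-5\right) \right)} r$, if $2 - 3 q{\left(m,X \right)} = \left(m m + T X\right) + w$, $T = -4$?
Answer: $\frac{39425}{3} \approx 13142.0$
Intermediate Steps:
$w = - \frac{3}{2}$ ($w = \left(- \frac{1}{4}\right) 6 = - \frac{3}{2} \approx -1.5$)
$q{\left(m,X \right)} = \frac{7}{6} - \frac{m^{2}}{3} + \frac{4 X}{3}$ ($q{\left(m,X \right)} = \frac{2}{3} - \frac{\left(m m - 4 X\right) - \frac{3}{2}}{3} = \frac{2}{3} - \frac{\left(m^{2} - 4 X\right) - \frac{3}{2}}{3} = \frac{2}{3} - \frac{- \frac{3}{2} + m^{2} - 4 X}{3} = \frac{2}{3} + \left(\frac{1}{2} - \frac{m^{2}}{3} + \frac{4 X}{3}\right) = \frac{7}{6} - \frac{m^{2}}{3} + \frac{4 X}{3}$)
$r = -166$ ($r = 2 - - 7 \left(-12 - 12\right) = 2 - \left(-7\right) \left(-24\right) = 2 - 168 = -166$)
$q{\left(-1,2 \cdot 6 \left(-5\right) \right)} r = \left(\frac{7}{6} - \frac{\left(-1\right)^{2}}{3} + \frac{4 \cdot 2 \cdot 6 \left(-5\right)}{3}\right) \left(-166\right) = \left(\frac{7}{6} - \frac{1}{3} + \frac{4 \cdot 12 \left(-5\right)}{3}\right) \left(-166\right) = \left(\frac{7}{6} - \frac{1}{3} + \frac{4}{3} \left(-60\right)\right) \left(-166\right) = \left(\frac{7}{6} - \frac{1}{3} - 80\right) \left(-166\right) = \left(- \frac{475}{6}\right) \left(-166\right) = \frac{39425}{3}$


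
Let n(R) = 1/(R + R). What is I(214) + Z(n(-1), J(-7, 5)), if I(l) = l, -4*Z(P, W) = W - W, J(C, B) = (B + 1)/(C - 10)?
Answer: 214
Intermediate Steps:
J(C, B) = (1 + B)/(-10 + C)
n(R) = 1/(2*R)
Z(P, W) = 0 (Z(P, W) = -(W - W)/4 = -1/4*0 = 0)
I(214) + Z(n(-1), J(-7, 5)) = 214 + 0 = 214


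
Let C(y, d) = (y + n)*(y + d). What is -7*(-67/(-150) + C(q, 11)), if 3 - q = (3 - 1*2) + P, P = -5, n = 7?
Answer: -265069/150 ≈ -1767.1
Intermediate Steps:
q = 7 (q = 3 - ((3 - 1*2) - 5) = 3 - ((3 - 2) - 5) = 3 - (1 - 5) = 3 - 1*(-4) = 3 + 4 = 7)
C(y, d) = (7 + y)*(d + y) (C(y, d) = (y + 7)*(y + d) = (7 + y)*(d + y))
-7*(-67/(-150) + C(q, 11)) = -7*(-67/(-150) + (7² + 7*11 + 7*7 + 11*7)) = -7*(-67*(-1/150) + (49 + 77 + 49 + 77)) = -7*(67/150 + 252) = -7*37867/150 = -265069/150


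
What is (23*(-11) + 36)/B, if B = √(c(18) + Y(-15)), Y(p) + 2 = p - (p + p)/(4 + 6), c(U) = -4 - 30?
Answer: 217*I*√3/12 ≈ 31.321*I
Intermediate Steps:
c(U) = -34
Y(p) = -2 + 4*p/5 (Y(p) = -2 + (p - (p + p)/(4 + 6)) = -2 + (p - 2*p/10) = -2 + (p - p/5) = -2 + 4*p/5)
B = 4*I*√3 (B = √(-34 + (-2 + (⅘)*(-15))) = √(-34 + (-2 - 12)) = √(-34 - 14) = √(-48) = 4*I*√3 ≈ 6.9282*I)
(23*(-11) + 36)/B = (23*(-11) + 36)/((4*I*√3)) = (-253 + 36)*(-I*√3/12) = -(-217)*I*√3/12 = 217*I*√3/12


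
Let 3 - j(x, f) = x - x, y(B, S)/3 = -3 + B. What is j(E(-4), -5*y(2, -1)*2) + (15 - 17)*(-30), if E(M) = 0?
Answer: 63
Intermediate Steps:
y(B, S) = -9 + 3*B (y(B, S) = 3*(-3 + B) = -9 + 3*B)
j(x, f) = 3 (j(x, f) = 3 - (x - x) = 3 - 1*0 = 3 + 0 = 3)
j(E(-4), -5*y(2, -1)*2) + (15 - 17)*(-30) = 3 + (15 - 17)*(-30) = 3 - 2*(-30) = 3 + 60 = 63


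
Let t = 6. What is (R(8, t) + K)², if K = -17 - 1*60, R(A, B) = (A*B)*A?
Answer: 94249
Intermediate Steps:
R(A, B) = B*A²
K = -77 (K = -17 - 60 = -77)
(R(8, t) + K)² = (6*8² - 77)² = (6*64 - 77)² = (384 - 77)² = 307² = 94249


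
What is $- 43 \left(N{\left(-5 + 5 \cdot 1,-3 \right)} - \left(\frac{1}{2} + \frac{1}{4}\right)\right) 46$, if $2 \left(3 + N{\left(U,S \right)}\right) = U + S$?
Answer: $\frac{20769}{2} \approx 10385.0$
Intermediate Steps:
$N{\left(U,S \right)} = -3 + \frac{S}{2} + \frac{U}{2}$ ($N{\left(U,S \right)} = -3 + \frac{U + S}{2} = -3 + \frac{S + U}{2} = -3 + \left(\frac{S}{2} + \frac{U}{2}\right) = -3 + \frac{S}{2} + \frac{U}{2}$)
$- 43 \left(N{\left(-5 + 5 \cdot 1,-3 \right)} - \left(\frac{1}{2} + \frac{1}{4}\right)\right) 46 = - 43 \left(\left(-3 + \frac{1}{2} \left(-3\right) + \frac{-5 + 5 \cdot 1}{2}\right) - \left(\frac{1}{2} + \frac{1}{4}\right)\right) 46 = - 43 \left(\left(-3 - \frac{3}{2} + \frac{-5 + 5}{2}\right) - \frac{3}{4}\right) 46 = - 43 \left(\left(-3 - \frac{3}{2} + \frac{1}{2} \cdot 0\right) - \frac{3}{4}\right) 46 = - 43 \left(\left(-3 - \frac{3}{2} + 0\right) - \frac{3}{4}\right) 46 = - 43 \left(- \frac{9}{2} - \frac{3}{4}\right) 46 = \left(-43\right) \left(- \frac{21}{4}\right) 46 = \frac{903}{4} \cdot 46 = \frac{20769}{2}$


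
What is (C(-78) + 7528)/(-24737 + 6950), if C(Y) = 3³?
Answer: -7555/17787 ≈ -0.42475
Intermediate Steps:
C(Y) = 27
(C(-78) + 7528)/(-24737 + 6950) = (27 + 7528)/(-24737 + 6950) = 7555/(-17787) = 7555*(-1/17787) = -7555/17787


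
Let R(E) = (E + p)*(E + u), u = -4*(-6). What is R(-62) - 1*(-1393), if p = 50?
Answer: 1849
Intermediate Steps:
u = 24
R(E) = (24 + E)*(50 + E) (R(E) = (E + 50)*(E + 24) = (50 + E)*(24 + E) = (24 + E)*(50 + E))
R(-62) - 1*(-1393) = (1200 + (-62)**2 + 74*(-62)) - 1*(-1393) = (1200 + 3844 - 4588) + 1393 = 456 + 1393 = 1849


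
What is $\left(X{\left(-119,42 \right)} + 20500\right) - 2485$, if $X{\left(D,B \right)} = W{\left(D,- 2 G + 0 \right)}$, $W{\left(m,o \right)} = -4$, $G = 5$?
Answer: $18011$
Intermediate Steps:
$X{\left(D,B \right)} = -4$
$\left(X{\left(-119,42 \right)} + 20500\right) - 2485 = \left(-4 + 20500\right) - 2485 = 20496 - 2485 = 18011$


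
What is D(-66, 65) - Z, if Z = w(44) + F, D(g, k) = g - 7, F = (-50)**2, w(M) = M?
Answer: -2617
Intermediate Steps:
F = 2500
D(g, k) = -7 + g
Z = 2544 (Z = 44 + 2500 = 2544)
D(-66, 65) - Z = (-7 - 66) - 1*2544 = -73 - 2544 = -2617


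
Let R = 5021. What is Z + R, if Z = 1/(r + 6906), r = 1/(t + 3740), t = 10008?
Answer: 476712276217/94943689 ≈ 5021.0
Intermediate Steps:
r = 1/13748 (r = 1/(10008 + 3740) = 1/13748 ≈ 7.2738e-5)
Z = 13748/94943689 (Z = 1/(1/13748 + 6906) = 1/(94943689/13748) = 13748/94943689 ≈ 0.00014480)
Z + R = 13748/94943689 + 5021 = 476712276217/94943689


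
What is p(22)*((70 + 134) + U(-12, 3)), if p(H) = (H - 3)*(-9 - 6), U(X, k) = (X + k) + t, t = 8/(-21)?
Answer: -388265/7 ≈ -55466.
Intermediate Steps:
t = -8/21 (t = 8*(-1/21) = -8/21 ≈ -0.38095)
U(X, k) = -8/21 + X + k (U(X, k) = (X + k) - 8/21 = -8/21 + X + k)
p(H) = 45 - 15*H (p(H) = (-3 + H)*(-15) = 45 - 15*H)
p(22)*((70 + 134) + U(-12, 3)) = (45 - 15*22)*((70 + 134) + (-8/21 - 12 + 3)) = (45 - 330)*(204 - 197/21) = -285*4087/21 = -388265/7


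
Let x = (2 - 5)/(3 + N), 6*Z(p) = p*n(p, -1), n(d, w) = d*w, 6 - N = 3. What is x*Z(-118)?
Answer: 3481/3 ≈ 1160.3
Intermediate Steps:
N = 3 (N = 6 - 1*3 = 6 - 3 = 3)
Z(p) = -p²/6 (Z(p) = (p*(p*(-1)))/6 = (p*(-p))/6 = (-p²)/6 = -p²/6)
x = -½ (x = (2 - 5)/(3 + 3) = -3/6 = -3*⅙ = -½ ≈ -0.50000)
x*Z(-118) = -(-1)*(-118)²/12 = -(-1)*13924/12 = -½*(-6962/3) = 3481/3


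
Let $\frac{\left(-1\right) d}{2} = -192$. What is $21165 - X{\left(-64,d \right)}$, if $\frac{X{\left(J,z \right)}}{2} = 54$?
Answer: $21057$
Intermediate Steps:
$d = 384$ ($d = \left(-2\right) \left(-192\right) = 384$)
$X{\left(J,z \right)} = 108$ ($X{\left(J,z \right)} = 2 \cdot 54 = 108$)
$21165 - X{\left(-64,d \right)} = 21165 - 108 = 21057$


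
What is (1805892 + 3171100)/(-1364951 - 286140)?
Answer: -4976992/1651091 ≈ -3.0144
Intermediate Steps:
(1805892 + 3171100)/(-1364951 - 286140) = 4976992/(-1651091) = 4976992*(-1/1651091) = -4976992/1651091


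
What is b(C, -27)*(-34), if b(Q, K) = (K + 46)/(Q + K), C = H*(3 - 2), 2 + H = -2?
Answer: 646/31 ≈ 20.839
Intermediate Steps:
H = -4 (H = -2 - 2 = -4)
C = -4 (C = -4*(3 - 2) = -4*1 = -4)
b(Q, K) = (46 + K)/(K + Q)
b(C, -27)*(-34) = ((46 - 27)/(-27 - 4))*(-34) = (19/(-31))*(-34) = -1/31*19*(-34) = -19/31*(-34) = 646/31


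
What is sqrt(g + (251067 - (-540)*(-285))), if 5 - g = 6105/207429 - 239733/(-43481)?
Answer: sqrt(878237248319563826174226)/3006406783 ≈ 311.72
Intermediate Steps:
g = -1632308739/3006406783 (g = 5 - (6105/207429 - 239733/(-43481)) = 5 - (6105*(1/207429) - 239733*(-1/43481)) = 5 - (2035/69143 + 239733/43481) = 5 - 1*16664342654/3006406783 = 5 - 16664342654/3006406783 = -1632308739/3006406783 ≈ -0.54294)
sqrt(g + (251067 - (-540)*(-285))) = sqrt(-1632308739/3006406783 + (251067 - (-540)*(-285))) = sqrt(-1632308739/3006406783 + (251067 - 1*153900)) = sqrt(-1632308739/3006406783 + (251067 - 153900)) = sqrt(-1632308739/3006406783 + 97167) = sqrt(292121895575022/3006406783) = sqrt(878237248319563826174226)/3006406783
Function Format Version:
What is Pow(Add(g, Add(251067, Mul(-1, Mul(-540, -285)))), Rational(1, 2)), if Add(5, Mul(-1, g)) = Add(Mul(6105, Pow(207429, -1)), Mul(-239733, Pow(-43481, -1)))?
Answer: Mul(Rational(1, 3006406783), Pow(878237248319563826174226, Rational(1, 2))) ≈ 311.72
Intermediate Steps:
g = Rational(-1632308739, 3006406783) (g = Add(5, Mul(-1, Add(Mul(6105, Pow(207429, -1)), Mul(-239733, Pow(-43481, -1))))) = Add(5, Mul(-1, Add(Mul(6105, Rational(1, 207429)), Mul(-239733, Rational(-1, 43481))))) = Add(5, Mul(-1, Add(Rational(2035, 69143), Rational(239733, 43481)))) = Add(5, Mul(-1, Rational(16664342654, 3006406783))) = Add(5, Rational(-16664342654, 3006406783)) = Rational(-1632308739, 3006406783) ≈ -0.54294)
Pow(Add(g, Add(251067, Mul(-1, Mul(-540, -285)))), Rational(1, 2)) = Pow(Add(Rational(-1632308739, 3006406783), Add(251067, Mul(-1, Mul(-540, -285)))), Rational(1, 2)) = Pow(Add(Rational(-1632308739, 3006406783), Add(251067, Mul(-1, 153900))), Rational(1, 2)) = Pow(Add(Rational(-1632308739, 3006406783), Add(251067, -153900)), Rational(1, 2)) = Pow(Add(Rational(-1632308739, 3006406783), 97167), Rational(1, 2)) = Pow(Rational(292121895575022, 3006406783), Rational(1, 2)) = Mul(Rational(1, 3006406783), Pow(878237248319563826174226, Rational(1, 2)))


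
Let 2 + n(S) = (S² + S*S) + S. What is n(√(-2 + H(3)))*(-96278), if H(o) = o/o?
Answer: 385112 - 96278*I ≈ 3.8511e+5 - 96278.0*I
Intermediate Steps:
H(o) = 1
n(S) = -2 + S + 2*S² (n(S) = -2 + ((S² + S*S) + S) = -2 + ((S² + S²) + S) = -2 + (2*S² + S) = -2 + (S + 2*S²) = -2 + S + 2*S²)
n(√(-2 + H(3)))*(-96278) = (-2 + √(-2 + 1) + 2*(√(-2 + 1))²)*(-96278) = (-2 + √(-1) + 2*(√(-1))²)*(-96278) = (-2 + I + 2*I²)*(-96278) = (-2 + I + 2*(-1))*(-96278) = (-2 + I - 2)*(-96278) = (-4 + I)*(-96278) = 385112 - 96278*I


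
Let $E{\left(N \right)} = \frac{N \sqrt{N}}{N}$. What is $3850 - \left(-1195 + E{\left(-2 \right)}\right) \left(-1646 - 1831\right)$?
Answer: $-4151165 + 3477 i \sqrt{2} \approx -4.1512 \cdot 10^{6} + 4917.2 i$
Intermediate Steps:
$E{\left(N \right)} = \sqrt{N}$ ($E{\left(N \right)} = \frac{N^{\frac{3}{2}}}{N} = \sqrt{N}$)
$3850 - \left(-1195 + E{\left(-2 \right)}\right) \left(-1646 - 1831\right) = 3850 - \left(-1195 + \sqrt{-2}\right) \left(-1646 - 1831\right) = 3850 - \left(-1195 + i \sqrt{2}\right) \left(-3477\right) = 3850 - \left(4155015 - 3477 i \sqrt{2}\right) = -4151165 + 3477 i \sqrt{2}$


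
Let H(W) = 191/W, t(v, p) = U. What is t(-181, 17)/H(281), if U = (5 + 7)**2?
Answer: 40464/191 ≈ 211.85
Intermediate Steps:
U = 144 (U = 12**2 = 144)
t(v, p) = 144
t(-181, 17)/H(281) = 144/((191/281)) = 144/((191*(1/281))) = 144/(191/281) = 144*(281/191) = 40464/191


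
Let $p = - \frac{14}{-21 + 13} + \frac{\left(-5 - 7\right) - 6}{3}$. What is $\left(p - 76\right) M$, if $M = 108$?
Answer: $-8667$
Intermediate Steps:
$p = - \frac{17}{4}$ ($p = - \frac{14}{-8} + \left(-12 - 6\right) \frac{1}{3} = \left(-14\right) \left(- \frac{1}{8}\right) - 6 = \frac{7}{4} - 6 = - \frac{17}{4} \approx -4.25$)
$\left(p - 76\right) M = \left(- \frac{17}{4} - 76\right) 108 = \left(- \frac{321}{4}\right) 108 = -8667$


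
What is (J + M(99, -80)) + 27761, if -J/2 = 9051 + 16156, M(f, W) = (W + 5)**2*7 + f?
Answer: 16821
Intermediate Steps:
M(f, W) = f + 7*(5 + W)**2 (M(f, W) = (5 + W)**2*7 + f = 7*(5 + W)**2 + f = f + 7*(5 + W)**2)
J = -50414 (J = -2*(9051 + 16156) = -2*25207 = -50414)
(J + M(99, -80)) + 27761 = (-50414 + (99 + 7*(5 - 80)**2)) + 27761 = (-50414 + (99 + 7*(-75)**2)) + 27761 = (-50414 + (99 + 7*5625)) + 27761 = (-50414 + (99 + 39375)) + 27761 = (-50414 + 39474) + 27761 = -10940 + 27761 = 16821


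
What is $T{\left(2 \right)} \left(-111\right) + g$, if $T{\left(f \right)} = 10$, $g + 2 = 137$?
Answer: $-975$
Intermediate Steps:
$g = 135$ ($g = -2 + 137 = 135$)
$T{\left(2 \right)} \left(-111\right) + g = 10 \left(-111\right) + 135 = -1110 + 135 = -975$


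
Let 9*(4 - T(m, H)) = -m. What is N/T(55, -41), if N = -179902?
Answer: -1619118/91 ≈ -17793.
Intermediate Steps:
T(m, H) = 4 + m/9 (T(m, H) = 4 - (-1)*m/9 = 4 + m/9)
N/T(55, -41) = -179902/(4 + (⅑)*55) = -179902/(4 + 55/9) = -179902/91/9 = -179902*9/91 = -1619118/91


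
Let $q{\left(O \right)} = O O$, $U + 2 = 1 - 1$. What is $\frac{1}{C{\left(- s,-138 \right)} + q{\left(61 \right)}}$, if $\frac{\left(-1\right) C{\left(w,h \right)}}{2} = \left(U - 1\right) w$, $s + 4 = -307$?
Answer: $\frac{1}{5587} \approx 0.00017899$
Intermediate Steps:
$s = -311$ ($s = -4 - 307 = -311$)
$U = -2$ ($U = -2 + \left(1 - 1\right) = -2 + 0 = -2$)
$C{\left(w,h \right)} = 6 w$ ($C{\left(w,h \right)} = - 2 \left(-2 - 1\right) w = - 2 \left(- 3 w\right) = 6 w$)
$q{\left(O \right)} = O^{2}$
$\frac{1}{C{\left(- s,-138 \right)} + q{\left(61 \right)}} = \frac{1}{6 \left(\left(-1\right) \left(-311\right)\right) + 61^{2}} = \frac{1}{6 \cdot 311 + 3721} = \frac{1}{1866 + 3721} = \frac{1}{5587}$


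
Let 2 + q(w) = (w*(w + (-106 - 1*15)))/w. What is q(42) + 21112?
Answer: 21031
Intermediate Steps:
q(w) = -123 + w (q(w) = -2 + (w*(w + (-106 - 1*15)))/w = -2 + (w*(w + (-106 - 15)))/w = -2 + (w*(w - 121))/w = -2 + (w*(-121 + w))/w = -2 + (-121 + w) = -123 + w)
q(42) + 21112 = (-123 + 42) + 21112 = -81 + 21112 = 21031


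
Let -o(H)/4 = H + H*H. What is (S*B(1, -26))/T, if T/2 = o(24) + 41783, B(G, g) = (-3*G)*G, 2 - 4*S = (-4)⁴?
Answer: 381/157532 ≈ 0.0024186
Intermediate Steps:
S = -127/2 (S = ½ - ¼*(-4)⁴ = ½ - ¼*256 = ½ - 64 = -127/2 ≈ -63.500)
B(G, g) = -3*G²
o(H) = -4*H - 4*H² (o(H) = -4*(H + H*H) = -4*(H + H²) = -4*H - 4*H²)
T = 78766 (T = 2*(-4*24*(1 + 24) + 41783) = 2*(-4*24*25 + 41783) = 2*(-2400 + 41783) = 2*39383 = 78766)
(S*B(1, -26))/T = -(-381)*1²/2/78766 = -(-381)/2*(1/78766) = -127/2*(-3)*(1/78766) = (381/2)*(1/78766) = 381/157532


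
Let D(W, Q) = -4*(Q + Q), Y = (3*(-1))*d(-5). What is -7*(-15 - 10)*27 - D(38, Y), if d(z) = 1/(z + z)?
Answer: 23637/5 ≈ 4727.4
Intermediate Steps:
d(z) = 1/(2*z)
Y = 3/10 (Y = (3*(-1))*((½)/(-5)) = -3*(-1)/(2*5) = -3*(-⅒) = 3/10 ≈ 0.30000)
D(W, Q) = -8*Q
-7*(-15 - 10)*27 - D(38, Y) = -7*(-15 - 10)*27 - (-8)*3/10 = -7*(-25)*27 - 1*(-12/5) = 175*27 + 12/5 = 4725 + 12/5 = 23637/5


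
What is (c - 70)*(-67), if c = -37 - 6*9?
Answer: 10787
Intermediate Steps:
c = -91 (c = -37 - 1*54 = -37 - 54 = -91)
(c - 70)*(-67) = (-91 - 70)*(-67) = -161*(-67) = 10787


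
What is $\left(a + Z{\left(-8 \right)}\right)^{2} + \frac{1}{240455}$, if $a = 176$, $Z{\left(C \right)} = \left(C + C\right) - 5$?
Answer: $\frac{5776931376}{240455} \approx 24025.0$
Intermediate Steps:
$Z{\left(C \right)} = -5 + 2 C$ ($Z{\left(C \right)} = 2 C - 5 = -5 + 2 C$)
$\left(a + Z{\left(-8 \right)}\right)^{2} + \frac{1}{240455} = \left(176 + \left(-5 + 2 \left(-8\right)\right)\right)^{2} + \frac{1}{240455} = \left(176 - 21\right)^{2} + \frac{1}{240455} = 155^{2} + \frac{1}{240455} = 24025 + \frac{1}{240455} = \frac{5776931376}{240455}$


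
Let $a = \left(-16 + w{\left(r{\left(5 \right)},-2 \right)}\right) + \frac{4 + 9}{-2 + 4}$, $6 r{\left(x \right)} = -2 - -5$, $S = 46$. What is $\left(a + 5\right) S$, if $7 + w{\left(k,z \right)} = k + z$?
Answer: $-598$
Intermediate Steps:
$r{\left(x \right)} = \frac{1}{2}$ ($r{\left(x \right)} = \frac{-2 - -5}{6} = \frac{-2 + 5}{6} = \frac{1}{6} \cdot 3 = \frac{1}{2}$)
$w{\left(k,z \right)} = -7 + k + z$ ($w{\left(k,z \right)} = -7 + \left(k + z\right) = -7 + k + z$)
$a = -18$ ($a = \left(-16 - \frac{17}{2}\right) + \frac{4 + 9}{-2 + 4} = \left(-16 - \frac{17}{2}\right) + \frac{13}{2} = - \frac{49}{2} + 13 \cdot \frac{1}{2} = - \frac{49}{2} + \frac{13}{2} = -18$)
$\left(a + 5\right) S = \left(-18 + 5\right) 46 = \left(-13\right) 46 = -598$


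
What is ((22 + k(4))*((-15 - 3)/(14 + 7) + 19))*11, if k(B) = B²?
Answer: 53086/7 ≈ 7583.7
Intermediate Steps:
((22 + k(4))*((-15 - 3)/(14 + 7) + 19))*11 = ((22 + 4²)*((-15 - 3)/(14 + 7) + 19))*11 = ((22 + 16)*(-18/21 + 19))*11 = (38*(-18*1/21 + 19))*11 = (38*(-6/7 + 19))*11 = (38*(127/7))*11 = (4826/7)*11 = 53086/7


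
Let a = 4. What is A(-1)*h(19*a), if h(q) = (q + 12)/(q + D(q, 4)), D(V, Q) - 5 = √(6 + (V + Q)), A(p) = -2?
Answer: -14256/6475 + 176*√86/6475 ≈ -1.9496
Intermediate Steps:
D(V, Q) = 5 + √(6 + Q + V) (D(V, Q) = 5 + √(6 + (V + Q)) = 5 + √(6 + (Q + V)) = 5 + √(6 + Q + V))
h(q) = (12 + q)/(5 + q + √(10 + q)) (h(q) = (q + 12)/(q + (5 + √(6 + 4 + q))) = (12 + q)/(q + (5 + √(10 + q))) = (12 + q)/(5 + q + √(10 + q)))
A(-1)*h(19*a) = -2*(12 + 19*4)/(5 + 19*4 + √(10 + 19*4)) = -2*(12 + 76)/(5 + 76 + √(10 + 76)) = -2*88/(5 + 76 + √86) = -2*88/(81 + √86) = -176/(81 + √86)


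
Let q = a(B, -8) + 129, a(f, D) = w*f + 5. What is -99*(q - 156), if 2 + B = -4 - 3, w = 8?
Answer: 9306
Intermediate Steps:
B = -9 (B = -2 + (-4 - 3) = -2 - 7 = -9)
a(f, D) = 5 + 8*f (a(f, D) = 8*f + 5 = 5 + 8*f)
q = 62 (q = (5 + 8*(-9)) + 129 = (5 - 72) + 129 = -67 + 129 = 62)
-99*(q - 156) = -99*(62 - 156) = -99*(-94) = 9306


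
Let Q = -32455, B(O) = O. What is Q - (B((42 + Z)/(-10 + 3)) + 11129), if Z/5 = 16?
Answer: -304966/7 ≈ -43567.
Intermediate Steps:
Z = 80 (Z = 5*16 = 80)
Q - (B((42 + Z)/(-10 + 3)) + 11129) = -32455 - ((42 + 80)/(-10 + 3) + 11129) = -32455 - (122/(-7) + 11129) = -32455 - (122*(-⅐) + 11129) = -32455 - (-122/7 + 11129) = -32455 - 1*77781/7 = -32455 - 77781/7 = -304966/7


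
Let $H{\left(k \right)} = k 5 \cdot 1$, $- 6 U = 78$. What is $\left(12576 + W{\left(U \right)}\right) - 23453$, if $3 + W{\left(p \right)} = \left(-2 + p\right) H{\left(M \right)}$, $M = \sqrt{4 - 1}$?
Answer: $-10880 - 75 \sqrt{3} \approx -11010.0$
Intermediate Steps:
$U = -13$ ($U = \left(- \frac{1}{6}\right) 78 = -13$)
$M = \sqrt{3} \approx 1.732$
$H{\left(k \right)} = 5 k$ ($H{\left(k \right)} = 5 k 1 = 5 k$)
$W{\left(p \right)} = -3 + 5 \sqrt{3} \left(-2 + p\right)$ ($W{\left(p \right)} = -3 + \left(-2 + p\right) 5 \sqrt{3} = -3 + 5 \sqrt{3} \left(-2 + p\right)$)
$\left(12576 + W{\left(U \right)}\right) - 23453 = \left(12576 - \left(3 + 75 \sqrt{3}\right)\right) - 23453 = \left(12573 - 75 \sqrt{3}\right) - 23453 = -10880 - 75 \sqrt{3}$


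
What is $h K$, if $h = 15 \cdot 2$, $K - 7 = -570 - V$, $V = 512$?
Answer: $-32250$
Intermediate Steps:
$K = -1075$ ($K = 7 - 1082 = -1075$)
$h = 30$
$h K = 30 \left(-1075\right) = -32250$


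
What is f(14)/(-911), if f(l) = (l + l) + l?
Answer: -42/911 ≈ -0.046103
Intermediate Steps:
f(l) = 3*l (f(l) = 2*l + l = 3*l)
f(14)/(-911) = (3*14)/(-911) = 42*(-1/911) = -42/911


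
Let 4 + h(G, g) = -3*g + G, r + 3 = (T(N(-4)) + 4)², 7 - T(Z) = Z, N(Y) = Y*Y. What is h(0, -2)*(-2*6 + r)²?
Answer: 200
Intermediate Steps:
N(Y) = Y²
T(Z) = 7 - Z
r = 22 (r = -3 + ((7 - 1*(-4)²) + 4)² = -3 + ((7 - 1*16) + 4)² = -3 + ((7 - 16) + 4)² = -3 + (-9 + 4)² = -3 + (-5)² = -3 + 25 = 22)
h(G, g) = -4 + G - 3*g (h(G, g) = -4 + (-3*g + G) = -4 + (G - 3*g) = -4 + G - 3*g)
h(0, -2)*(-2*6 + r)² = (-4 + 0 - 3*(-2))*(-2*6 + 22)² = (-4 + 0 + 6)*(-12 + 22)² = 2*10² = 2*100 = 200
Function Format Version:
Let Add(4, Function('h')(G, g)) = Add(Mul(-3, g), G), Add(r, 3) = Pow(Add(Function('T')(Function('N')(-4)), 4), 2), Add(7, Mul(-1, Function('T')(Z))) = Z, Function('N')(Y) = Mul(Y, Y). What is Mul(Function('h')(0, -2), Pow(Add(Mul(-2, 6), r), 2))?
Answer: 200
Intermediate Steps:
Function('N')(Y) = Pow(Y, 2)
Function('T')(Z) = Add(7, Mul(-1, Z))
r = 22 (r = Add(-3, Pow(Add(Add(7, Mul(-1, Pow(-4, 2))), 4), 2)) = Add(-3, Pow(Add(Add(7, Mul(-1, 16)), 4), 2)) = Add(-3, Pow(Add(Add(7, -16), 4), 2)) = Add(-3, Pow(Add(-9, 4), 2)) = Add(-3, Pow(-5, 2)) = Add(-3, 25) = 22)
Function('h')(G, g) = Add(-4, G, Mul(-3, g)) (Function('h')(G, g) = Add(-4, Add(Mul(-3, g), G)) = Add(-4, Add(G, Mul(-3, g))) = Add(-4, G, Mul(-3, g)))
Mul(Function('h')(0, -2), Pow(Add(Mul(-2, 6), r), 2)) = Mul(Add(-4, 0, Mul(-3, -2)), Pow(Add(Mul(-2, 6), 22), 2)) = Mul(Add(-4, 0, 6), Pow(Add(-12, 22), 2)) = Mul(2, Pow(10, 2)) = Mul(2, 100) = 200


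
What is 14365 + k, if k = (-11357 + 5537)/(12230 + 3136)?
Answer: 36787795/2561 ≈ 14365.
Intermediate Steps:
k = -970/2561 (k = -5820/15366 = -5820*1/15366 = -970/2561 ≈ -0.37876)
14365 + k = 14365 - 970/2561 = 36787795/2561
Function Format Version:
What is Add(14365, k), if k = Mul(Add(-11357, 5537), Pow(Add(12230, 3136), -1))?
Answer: Rational(36787795, 2561) ≈ 14365.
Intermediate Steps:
k = Rational(-970, 2561) (k = Mul(-5820, Pow(15366, -1)) = Mul(-5820, Rational(1, 15366)) = Rational(-970, 2561) ≈ -0.37876)
Add(14365, k) = Add(14365, Rational(-970, 2561)) = Rational(36787795, 2561)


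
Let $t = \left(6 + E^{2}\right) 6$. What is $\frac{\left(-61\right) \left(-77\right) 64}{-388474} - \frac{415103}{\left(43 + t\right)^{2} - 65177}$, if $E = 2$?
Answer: $\frac{3811924881}{557848664} \approx 6.8333$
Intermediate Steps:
$t = 60$ ($t = \left(6 + 2^{2}\right) 6 = \left(6 + 4\right) 6 = 10 \cdot 6 = 60$)
$\frac{\left(-61\right) \left(-77\right) 64}{-388474} - \frac{415103}{\left(43 + t\right)^{2} - 65177} = \frac{\left(-61\right) \left(-77\right) 64}{-388474} - \frac{415103}{\left(43 + 60\right)^{2} - 65177} = 4697 \cdot 64 \left(- \frac{1}{388474}\right) - \frac{415103}{103^{2} - 65177} = 300608 \left(- \frac{1}{388474}\right) - \frac{415103}{10609 - 65177} = - \frac{150304}{194237} - \frac{415103}{-54568} = - \frac{150304}{194237} - - \frac{415103}{54568} = - \frac{150304}{194237} + \frac{415103}{54568} = \frac{3811924881}{557848664}$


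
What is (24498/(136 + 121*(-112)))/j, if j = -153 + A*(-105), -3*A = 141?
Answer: -1361/3564184 ≈ -0.00038185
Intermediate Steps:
A = -47 (A = -⅓*141 = -47)
j = 4782 (j = -153 - 47*(-105) = -153 + 4935 = 4782)
(24498/(136 + 121*(-112)))/j = (24498/(136 + 121*(-112)))/4782 = (24498/(136 - 13552))*(1/4782) = (24498/(-13416))*(1/4782) = (24498*(-1/13416))*(1/4782) = -4083/2236*1/4782 = -1361/3564184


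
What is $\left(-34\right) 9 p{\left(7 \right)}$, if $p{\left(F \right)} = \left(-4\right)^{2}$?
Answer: $-4896$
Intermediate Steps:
$p{\left(F \right)} = 16$
$\left(-34\right) 9 p{\left(7 \right)} = \left(-34\right) 9 \cdot 16 = \left(-306\right) 16 = -4896$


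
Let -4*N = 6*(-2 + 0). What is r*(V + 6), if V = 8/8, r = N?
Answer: 21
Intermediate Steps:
N = 3 (N = -3*(-2 + 0)/2 = -3*(-2)/2 = -1/4*(-12) = 3)
r = 3
V = 1 (V = 8*(1/8) = 1)
r*(V + 6) = 3*(1 + 6) = 3*7 = 21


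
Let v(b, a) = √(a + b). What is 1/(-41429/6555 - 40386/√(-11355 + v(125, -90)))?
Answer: -6555*√(11355 - √35)/(-264730230*I + 41429*√(11355 - √35)) ≈ -4.3965e-5 - 0.0026371*I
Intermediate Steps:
1/(-41429/6555 - 40386/√(-11355 + v(125, -90))) = 1/(-41429/6555 - 40386/√(-11355 + √(-90 + 125))) = 1/(-41429*1/6555 - 40386/√(-11355 + √35)) = 1/(-41429/6555 - 40386/√(-11355 + √35))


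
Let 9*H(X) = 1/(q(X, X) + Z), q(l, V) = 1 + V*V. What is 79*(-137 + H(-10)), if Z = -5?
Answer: -9350993/864 ≈ -10823.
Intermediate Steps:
q(l, V) = 1 + V²
H(X) = 1/(9*(-4 + X²)) (H(X) = 1/(9*((1 + X²) - 5)) = 1/(9*(-4 + X²)))
79*(-137 + H(-10)) = 79*(-137 + 1/(9*(-4 + (-10)²))) = 79*(-137 + 1/(9*(-4 + 100))) = 79*(-137 + (⅑)/96) = 79*(-137 + (⅑)*(1/96)) = 79*(-137 + 1/864) = 79*(-118367/864) = -9350993/864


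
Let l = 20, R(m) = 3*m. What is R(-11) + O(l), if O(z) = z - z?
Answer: -33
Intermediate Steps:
O(z) = 0
R(-11) + O(l) = 3*(-11) + 0 = -33 + 0 = -33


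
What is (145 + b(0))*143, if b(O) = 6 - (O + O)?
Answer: 21593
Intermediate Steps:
b(O) = 6 - 2*O
(145 + b(0))*143 = (145 + (6 - 2*0))*143 = (145 + (6 + 0))*143 = (145 + 6)*143 = 151*143 = 21593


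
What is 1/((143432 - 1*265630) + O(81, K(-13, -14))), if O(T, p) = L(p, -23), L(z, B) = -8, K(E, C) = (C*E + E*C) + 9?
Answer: -1/122206 ≈ -8.1829e-6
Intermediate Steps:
K(E, C) = 9 + 2*C*E (K(E, C) = (C*E + C*E) + 9 = 2*C*E + 9 = 9 + 2*C*E)
O(T, p) = -8
1/((143432 - 1*265630) + O(81, K(-13, -14))) = 1/((143432 - 1*265630) - 8) = 1/((143432 - 265630) - 8) = 1/(-122198 - 8) = 1/(-122206) = -1/122206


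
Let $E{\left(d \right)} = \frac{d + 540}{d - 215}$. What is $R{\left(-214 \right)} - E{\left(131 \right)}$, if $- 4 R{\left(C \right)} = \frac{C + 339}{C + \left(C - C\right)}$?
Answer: $\frac{146219}{17976} \approx 8.1341$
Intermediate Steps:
$R{\left(C \right)} = - \frac{339 + C}{4 C}$ ($R{\left(C \right)} = - \frac{\left(C + 339\right) \frac{1}{C + \left(C - C\right)}}{4} = - \frac{\left(339 + C\right) \frac{1}{C + 0}}{4} = - \frac{\left(339 + C\right) \frac{1}{C}}{4} = - \frac{\frac{1}{C} \left(339 + C\right)}{4} = - \frac{339 + C}{4 C}$)
$E{\left(d \right)} = \frac{540 + d}{-215 + d}$
$R{\left(-214 \right)} - E{\left(131 \right)} = \frac{-339 - -214}{4 \left(-214\right)} - \frac{540 + 131}{-215 + 131} = \frac{1}{4} \left(- \frac{1}{214}\right) \left(-339 + 214\right) - \frac{1}{-84} \cdot 671 = \frac{1}{4} \left(- \frac{1}{214}\right) \left(-125\right) - \left(- \frac{1}{84}\right) 671 = \frac{125}{856} - - \frac{671}{84} = \frac{125}{856} + \frac{671}{84} = \frac{146219}{17976}$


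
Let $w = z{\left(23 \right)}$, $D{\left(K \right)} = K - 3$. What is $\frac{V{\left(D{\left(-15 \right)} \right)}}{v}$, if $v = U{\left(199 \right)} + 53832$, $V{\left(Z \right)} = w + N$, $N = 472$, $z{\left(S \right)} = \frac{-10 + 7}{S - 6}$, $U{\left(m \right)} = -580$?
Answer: $\frac{8021}{905284} \approx 0.0088602$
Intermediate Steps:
$z{\left(S \right)} = - \frac{3}{-6 + S}$
$D{\left(K \right)} = -3 + K$ ($D{\left(K \right)} = K - 3 = -3 + K$)
$w = - \frac{3}{17}$ ($w = - \frac{3}{-6 + 23} = - \frac{3}{17} \approx -0.17647$)
$V{\left(Z \right)} = \frac{8021}{17}$ ($V{\left(Z \right)} = - \frac{3}{17} + 472 = \frac{8021}{17}$)
$v = 53252$ ($v = -580 + 53832 = 53252$)
$\frac{V{\left(D{\left(-15 \right)} \right)}}{v} = \frac{8021}{17 \cdot 53252} = \frac{8021}{17} \cdot \frac{1}{53252} = \frac{8021}{905284}$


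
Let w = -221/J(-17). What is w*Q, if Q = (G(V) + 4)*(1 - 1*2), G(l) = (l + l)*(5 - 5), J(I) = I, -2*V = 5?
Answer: -52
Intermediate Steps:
V = -5/2 (V = -½*5 = -5/2 ≈ -2.5000)
G(l) = 0 (G(l) = (2*l)*0 = 0)
w = 13 (w = -221/(-17) = -221*(-1/17) = 13)
Q = -4 (Q = (0 + 4)*(1 - 1*2) = 4*(1 - 2) = 4*(-1) = -4)
w*Q = 13*(-4) = -52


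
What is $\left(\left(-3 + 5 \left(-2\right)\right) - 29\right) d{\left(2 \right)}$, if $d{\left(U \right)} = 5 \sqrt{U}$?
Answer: $- 210 \sqrt{2} \approx -296.98$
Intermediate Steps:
$\left(\left(-3 + 5 \left(-2\right)\right) - 29\right) d{\left(2 \right)} = \left(\left(-3 + 5 \left(-2\right)\right) - 29\right) 5 \sqrt{2} = \left(\left(-3 - 10\right) - 29\right) 5 \sqrt{2} = \left(-13 - 29\right) 5 \sqrt{2} = - 42 \cdot 5 \sqrt{2} = - 210 \sqrt{2}$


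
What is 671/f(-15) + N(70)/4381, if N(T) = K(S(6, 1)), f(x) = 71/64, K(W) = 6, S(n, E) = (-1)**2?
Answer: 188138090/311051 ≈ 604.85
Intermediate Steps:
S(n, E) = 1
f(x) = 71/64 (f(x) = 71*(1/64) = 71/64)
N(T) = 6
671/f(-15) + N(70)/4381 = 671/(71/64) + 6/4381 = 671*(64/71) + 6*(1/4381) = 42944/71 + 6/4381 = 188138090/311051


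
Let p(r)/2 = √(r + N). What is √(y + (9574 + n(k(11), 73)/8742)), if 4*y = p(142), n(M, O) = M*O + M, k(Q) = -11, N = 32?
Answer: √(731662511748 + 38211282*√174)/8742 ≈ 97.880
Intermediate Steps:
p(r) = 2*√(32 + r) (p(r) = 2*√(r + 32) = 2*√(32 + r))
n(M, O) = M + M*O
y = √174/2 (y = (2*√(32 + 142))/4 = (2*√174)/4 = √174/2 ≈ 6.5955)
√(y + (9574 + n(k(11), 73)/8742)) = √(√174/2 + (9574 - 11*(1 + 73)/8742)) = √(√174/2 + (9574 - 11*74*(1/8742))) = √(√174/2 + (9574 - 814*1/8742)) = √(√174/2 + (9574 - 407/4371)) = √(√174/2 + 41847547/4371) = √(41847547/4371 + √174/2)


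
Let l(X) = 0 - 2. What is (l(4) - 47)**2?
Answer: 2401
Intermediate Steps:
l(X) = -2
(l(4) - 47)**2 = (-2 - 47)**2 = (-49)**2 = 2401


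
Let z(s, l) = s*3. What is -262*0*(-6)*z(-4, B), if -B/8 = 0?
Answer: 0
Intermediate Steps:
B = 0 (B = -8*0 = 0)
z(s, l) = 3*s
-262*0*(-6)*z(-4, B) = -262*0*(-6)*3*(-4) = -0*(-12) = -262*0 = 0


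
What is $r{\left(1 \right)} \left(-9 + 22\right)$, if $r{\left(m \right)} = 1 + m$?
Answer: $26$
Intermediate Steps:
$r{\left(1 \right)} \left(-9 + 22\right) = \left(1 + 1\right) \left(-9 + 22\right) = 2 \cdot 13 = 26$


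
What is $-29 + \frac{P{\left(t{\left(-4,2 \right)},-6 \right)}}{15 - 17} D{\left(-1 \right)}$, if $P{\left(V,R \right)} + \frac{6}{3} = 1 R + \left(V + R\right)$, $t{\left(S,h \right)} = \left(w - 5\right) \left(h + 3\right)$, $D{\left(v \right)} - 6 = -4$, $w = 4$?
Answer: $-10$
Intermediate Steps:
$D{\left(v \right)} = 2$ ($D{\left(v \right)} = 6 - 4 = 2$)
$t{\left(S,h \right)} = -3 - h$ ($t{\left(S,h \right)} = \left(4 - 5\right) \left(h + 3\right) = - (3 + h) = -3 - h$)
$P{\left(V,R \right)} = -2 + V + 2 R$ ($P{\left(V,R \right)} = -2 + \left(1 R + \left(V + R\right)\right) = -2 + \left(R + \left(R + V\right)\right) = -2 + \left(V + 2 R\right) = -2 + V + 2 R$)
$-29 + \frac{P{\left(t{\left(-4,2 \right)},-6 \right)}}{15 - 17} D{\left(-1 \right)} = -29 + \frac{-2 - 5 + 2 \left(-6\right)}{15 - 17} \cdot 2 = -29 + \frac{-2 - 5 - 12}{15 - 17} \cdot 2 = -29 + \frac{-2 - 5 - 12}{-2} \cdot 2 = -29 + \left(-19\right) \left(- \frac{1}{2}\right) 2 = -29 + \frac{19}{2} \cdot 2 = -29 + 19 = -10$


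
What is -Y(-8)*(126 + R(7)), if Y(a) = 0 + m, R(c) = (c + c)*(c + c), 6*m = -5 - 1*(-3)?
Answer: 322/3 ≈ 107.33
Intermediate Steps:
m = -1/3 (m = (-5 - 1*(-3))/6 = (-5 + 3)/6 = (1/6)*(-2) = -1/3 ≈ -0.33333)
R(c) = 4*c**2 (R(c) = (2*c)*(2*c) = 4*c**2)
Y(a) = -1/3 (Y(a) = 0 - 1/3 = -1/3)
-Y(-8)*(126 + R(7)) = -(-1)*(126 + 4*7**2)/3 = -(-1)*(126 + 4*49)/3 = -(-1)*(126 + 196)/3 = -(-1)*322/3 = -1*(-322/3) = 322/3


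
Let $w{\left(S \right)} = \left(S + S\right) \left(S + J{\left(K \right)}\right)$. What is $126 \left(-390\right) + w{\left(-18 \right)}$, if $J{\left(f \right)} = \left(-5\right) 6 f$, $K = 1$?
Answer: $-47412$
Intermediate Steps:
$J{\left(f \right)} = - 30 f$
$w{\left(S \right)} = 2 S \left(-30 + S\right)$ ($w{\left(S \right)} = \left(S + S\right) \left(S - 30\right) = 2 S \left(S - 30\right) = 2 S \left(-30 + S\right)$)
$126 \left(-390\right) + w{\left(-18 \right)} = 126 \left(-390\right) + 2 \left(-18\right) \left(-30 - 18\right) = -49140 + 2 \left(-18\right) \left(-48\right) = -49140 + 1728 = -47412$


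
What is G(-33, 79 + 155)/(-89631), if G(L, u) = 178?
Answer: -178/89631 ≈ -0.0019859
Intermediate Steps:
G(-33, 79 + 155)/(-89631) = 178/(-89631) = 178*(-1/89631) = -178/89631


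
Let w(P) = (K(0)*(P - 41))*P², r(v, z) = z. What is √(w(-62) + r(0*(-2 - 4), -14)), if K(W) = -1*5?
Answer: √1979646 ≈ 1407.0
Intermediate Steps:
K(W) = -5
w(P) = P²*(205 - 5*P) (w(P) = (-5*(P - 41))*P² = (-5*(-41 + P))*P² = (205 - 5*P)*P² = P²*(205 - 5*P))
√(w(-62) + r(0*(-2 - 4), -14)) = √(5*(-62)²*(41 - 1*(-62)) - 14) = √(5*3844*(41 + 62) - 14) = √(5*3844*103 - 14) = √(1979660 - 14) = √1979646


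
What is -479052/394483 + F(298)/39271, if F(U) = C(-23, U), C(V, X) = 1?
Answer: -18812456609/15491741893 ≈ -1.2144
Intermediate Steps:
F(U) = 1
-479052/394483 + F(298)/39271 = -479052/394483 + 1/39271 = -18812456609/15491741893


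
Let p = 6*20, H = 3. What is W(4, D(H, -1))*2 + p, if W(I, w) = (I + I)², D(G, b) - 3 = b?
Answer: 248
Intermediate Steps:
D(G, b) = 3 + b
W(I, w) = 4*I² (W(I, w) = (2*I)² = 4*I²)
p = 120
W(4, D(H, -1))*2 + p = (4*4²)*2 + 120 = (4*16)*2 + 120 = 64*2 + 120 = 128 + 120 = 248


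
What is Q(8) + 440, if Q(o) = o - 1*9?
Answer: 439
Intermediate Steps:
Q(o) = -9 + o (Q(o) = o - 9 = -9 + o)
Q(8) + 440 = (-9 + 8) + 440 = -1 + 440 = 439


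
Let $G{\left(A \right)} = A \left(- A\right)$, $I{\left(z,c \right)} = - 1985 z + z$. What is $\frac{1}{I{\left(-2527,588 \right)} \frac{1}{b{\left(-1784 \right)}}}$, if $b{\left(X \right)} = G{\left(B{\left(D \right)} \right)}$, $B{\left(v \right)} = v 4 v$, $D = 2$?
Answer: $- \frac{4}{78337} \approx -5.1061 \cdot 10^{-5}$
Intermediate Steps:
$B{\left(v \right)} = 4 v^{2}$ ($B{\left(v \right)} = 4 v v = 4 v^{2}$)
$I{\left(z,c \right)} = - 1984 z$
$G{\left(A \right)} = - A^{2}$
$b{\left(X \right)} = -256$ ($b{\left(X \right)} = - \left(4 \cdot 2^{2}\right)^{2} = - \left(4 \cdot 4\right)^{2} = - 16^{2} = \left(-1\right) 256 = -256$)
$\frac{1}{I{\left(-2527,588 \right)} \frac{1}{b{\left(-1784 \right)}}} = \frac{1}{\left(-1984\right) \left(-2527\right) \frac{1}{-256}} = \frac{1}{5013568 \left(- \frac{1}{256}\right)} = \frac{1}{- \frac{78337}{4}} = - \frac{4}{78337}$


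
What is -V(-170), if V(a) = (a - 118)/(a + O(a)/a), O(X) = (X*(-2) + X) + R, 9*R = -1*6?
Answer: -18360/10901 ≈ -1.6842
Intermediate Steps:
R = -⅔ (R = (-1*6)/9 = (⅑)*(-6) = -⅔ ≈ -0.66667)
O(X) = -⅔ - X (O(X) = (X*(-2) + X) - ⅔ = (-2*X + X) - ⅔ = -X - ⅔ = -⅔ - X)
V(a) = (-118 + a)/(a + (-⅔ - a)/a) (V(a) = (a - 118)/(a + (-⅔ - a)/a) = (-118 + a)/(a + (-⅔ - a)/a))
-V(-170) = -3*(-170)*(-118 - 170)/(-2 - 3*(-170) + 3*(-170)²) = -3*(-170)*(-288)/(-2 + 510 + 3*28900) = -3*(-170)*(-288)/(-2 + 510 + 86700) = -3*(-170)*(-288)/87208 = -1*18360/10901 = -18360/10901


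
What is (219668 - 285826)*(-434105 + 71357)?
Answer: 23998682184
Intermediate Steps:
(219668 - 285826)*(-434105 + 71357) = -66158*(-362748) = 23998682184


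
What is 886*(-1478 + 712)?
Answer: -678676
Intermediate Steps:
886*(-1478 + 712) = 886*(-766) = -678676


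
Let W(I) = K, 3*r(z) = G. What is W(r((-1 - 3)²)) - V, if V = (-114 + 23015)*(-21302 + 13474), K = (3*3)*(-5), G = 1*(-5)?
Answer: 179268983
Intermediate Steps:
G = -5
r(z) = -5/3 (r(z) = (⅓)*(-5) = -5/3)
K = -45 (K = 9*(-5) = -45)
V = -179269028 (V = 22901*(-7828) = -179269028)
W(I) = -45
W(r((-1 - 3)²)) - V = -45 - 1*(-179269028) = -45 + 179269028 = 179268983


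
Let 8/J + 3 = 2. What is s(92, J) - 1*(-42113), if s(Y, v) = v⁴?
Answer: 46209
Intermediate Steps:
J = -8 (J = 8/(-3 + 2) = 8/(-1) = 8*(-1) = -8)
s(92, J) - 1*(-42113) = (-8)⁴ - 1*(-42113) = 4096 + 42113 = 46209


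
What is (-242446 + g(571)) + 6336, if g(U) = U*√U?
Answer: -236110 + 571*√571 ≈ -2.2247e+5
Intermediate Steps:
g(U) = U^(3/2)
(-242446 + g(571)) + 6336 = (-242446 + 571^(3/2)) + 6336 = (-242446 + 571*√571) + 6336 = -236110 + 571*√571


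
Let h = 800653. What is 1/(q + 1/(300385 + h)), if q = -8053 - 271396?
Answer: -1101038/307683968061 ≈ -3.5785e-6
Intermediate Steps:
q = -279449
1/(q + 1/(300385 + h)) = 1/(-279449 + 1/(300385 + 800653)) = 1/(-279449 + 1/1101038) = 1/(-307683968061/1101038) = -1101038/307683968061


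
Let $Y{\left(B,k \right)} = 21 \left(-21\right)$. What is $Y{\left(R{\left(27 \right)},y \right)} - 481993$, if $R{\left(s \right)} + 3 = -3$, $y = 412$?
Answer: $-482434$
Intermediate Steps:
$R{\left(s \right)} = -6$ ($R{\left(s \right)} = -3 - 3 = -6$)
$Y{\left(B,k \right)} = -441$
$Y{\left(R{\left(27 \right)},y \right)} - 481993 = -441 - 481993 = -482434$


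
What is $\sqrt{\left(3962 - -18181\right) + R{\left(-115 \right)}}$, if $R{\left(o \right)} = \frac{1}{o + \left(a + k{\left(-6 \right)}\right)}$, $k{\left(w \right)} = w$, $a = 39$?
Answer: $\frac{5 \sqrt{5955578}}{82} \approx 148.81$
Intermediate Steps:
$R{\left(o \right)} = \frac{1}{33 + o}$ ($R{\left(o \right)} = \frac{1}{o + \left(39 - 6\right)} = \frac{1}{o + 33} = \frac{1}{33 + o}$)
$\sqrt{\left(3962 - -18181\right) + R{\left(-115 \right)}} = \sqrt{\left(3962 - -18181\right) + \frac{1}{33 - 115}} = \sqrt{\left(3962 + 18181\right) + \frac{1}{-82}} = \sqrt{22143 - \frac{1}{82}} = \sqrt{\frac{1815725}{82}} = \frac{5 \sqrt{5955578}}{82}$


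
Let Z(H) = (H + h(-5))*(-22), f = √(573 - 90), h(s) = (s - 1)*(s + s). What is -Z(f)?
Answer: 1320 + 22*√483 ≈ 1803.5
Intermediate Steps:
h(s) = 2*s*(-1 + s) (h(s) = (-1 + s)*(2*s) = 2*s*(-1 + s))
f = √483 ≈ 21.977
Z(H) = -1320 - 22*H (Z(H) = (H + 2*(-5)*(-1 - 5))*(-22) = (H + 2*(-5)*(-6))*(-22) = (H + 60)*(-22) = (60 + H)*(-22) = -1320 - 22*H)
-Z(f) = -(-1320 - 22*√483) = 1320 + 22*√483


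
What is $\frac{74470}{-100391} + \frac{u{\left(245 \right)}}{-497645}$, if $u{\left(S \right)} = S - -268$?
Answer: $- \frac{37111123733}{49959079195} \approx -0.74283$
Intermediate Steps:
$u{\left(S \right)} = 268 + S$ ($u{\left(S \right)} = S + 268 = 268 + S$)
$\frac{74470}{-100391} + \frac{u{\left(245 \right)}}{-497645} = \frac{74470}{-100391} + \frac{268 + 245}{-497645} = 74470 \left(- \frac{1}{100391}\right) + 513 \left(- \frac{1}{497645}\right) = - \frac{74470}{100391} - \frac{513}{497645} = - \frac{37111123733}{49959079195}$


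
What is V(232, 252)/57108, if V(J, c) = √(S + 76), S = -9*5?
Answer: √31/57108 ≈ 9.7495e-5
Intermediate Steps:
S = -45
V(J, c) = √31 (V(J, c) = √(-45 + 76) = √31)
V(232, 252)/57108 = √31/57108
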